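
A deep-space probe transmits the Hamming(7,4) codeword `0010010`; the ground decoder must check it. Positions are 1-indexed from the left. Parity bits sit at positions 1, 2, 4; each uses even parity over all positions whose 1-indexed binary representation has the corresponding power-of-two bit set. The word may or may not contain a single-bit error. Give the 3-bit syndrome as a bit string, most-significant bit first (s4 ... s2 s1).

101

s1: b1⊕b3⊕b5⊕b7 = 0⊕1⊕0⊕0 = 1
s2: b2⊕b3⊕b6⊕b7 = 0⊕1⊕1⊕0 = 0
s4: b4⊕b5⊕b6⊕b7 = 0⊕0⊕1⊕0 = 1
Syndrome (s4...s1) = 101 → position 5.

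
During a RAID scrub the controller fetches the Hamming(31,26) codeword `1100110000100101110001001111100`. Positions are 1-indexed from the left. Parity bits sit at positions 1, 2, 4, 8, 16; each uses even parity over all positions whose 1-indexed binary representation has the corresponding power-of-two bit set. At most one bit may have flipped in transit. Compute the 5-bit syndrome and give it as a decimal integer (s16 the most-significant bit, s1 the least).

s1: b1⊕b3⊕b5⊕b7⊕b9⊕b11⊕b13⊕b15⊕b17⊕b19⊕b21⊕b23⊕b25⊕b27⊕b29⊕b31 = 1⊕0⊕1⊕0⊕0⊕1⊕0⊕0⊕1⊕0⊕0⊕0⊕1⊕1⊕1⊕0 = 1
s2: b2⊕b3⊕b6⊕b7⊕b10⊕b11⊕b14⊕b15⊕b18⊕b19⊕b22⊕b23⊕b26⊕b27⊕b30⊕b31 = 1⊕0⊕1⊕0⊕0⊕1⊕1⊕0⊕1⊕0⊕1⊕0⊕1⊕1⊕0⊕0 = 0
s4: b4⊕b5⊕b6⊕b7⊕b12⊕b13⊕b14⊕b15⊕b20⊕b21⊕b22⊕b23⊕b28⊕b29⊕b30⊕b31 = 0⊕1⊕1⊕0⊕0⊕0⊕1⊕0⊕0⊕0⊕1⊕0⊕1⊕1⊕0⊕0 = 0
s8: b8⊕b9⊕b10⊕b11⊕b12⊕b13⊕b14⊕b15⊕b24⊕b25⊕b26⊕b27⊕b28⊕b29⊕b30⊕b31 = 0⊕0⊕0⊕1⊕0⊕0⊕1⊕0⊕0⊕1⊕1⊕1⊕1⊕1⊕0⊕0 = 1
s16: b16⊕b17⊕b18⊕b19⊕b20⊕b21⊕b22⊕b23⊕b24⊕b25⊕b26⊕b27⊕b28⊕b29⊕b30⊕b31 = 1⊕1⊕1⊕0⊕0⊕0⊕1⊕0⊕0⊕1⊕1⊕1⊕1⊕1⊕0⊕0 = 1
Syndrome (s16...s1) = 11001 → position 25.

25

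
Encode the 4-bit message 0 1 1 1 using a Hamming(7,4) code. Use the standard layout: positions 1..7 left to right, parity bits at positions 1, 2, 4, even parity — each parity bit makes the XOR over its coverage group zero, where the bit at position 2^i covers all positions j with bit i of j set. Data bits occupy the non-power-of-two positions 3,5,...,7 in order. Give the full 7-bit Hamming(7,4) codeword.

0001111

Place data bits at non-power-of-two positions: b3=0, b5=1, b6=1, b7=1.
p1 = XOR of data positions {3,5,7} = 0⊕1⊕1 = 0
p2 = XOR of data positions {3,6,7} = 0⊕1⊕1 = 0
p4 = XOR of data positions {5,6,7} = 1⊕1⊕1 = 1
Codeword b1..b7 = 0001111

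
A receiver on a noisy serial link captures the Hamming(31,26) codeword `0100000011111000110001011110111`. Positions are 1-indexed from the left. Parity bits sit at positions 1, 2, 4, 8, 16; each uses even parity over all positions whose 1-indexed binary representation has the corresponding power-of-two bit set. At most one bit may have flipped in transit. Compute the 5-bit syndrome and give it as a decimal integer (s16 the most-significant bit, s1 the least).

2

s1: b1⊕b3⊕b5⊕b7⊕b9⊕b11⊕b13⊕b15⊕b17⊕b19⊕b21⊕b23⊕b25⊕b27⊕b29⊕b31 = 0⊕0⊕0⊕0⊕1⊕1⊕1⊕0⊕1⊕0⊕0⊕0⊕1⊕1⊕1⊕1 = 0
s2: b2⊕b3⊕b6⊕b7⊕b10⊕b11⊕b14⊕b15⊕b18⊕b19⊕b22⊕b23⊕b26⊕b27⊕b30⊕b31 = 1⊕0⊕0⊕0⊕1⊕1⊕0⊕0⊕1⊕0⊕1⊕0⊕1⊕1⊕1⊕1 = 1
s4: b4⊕b5⊕b6⊕b7⊕b12⊕b13⊕b14⊕b15⊕b20⊕b21⊕b22⊕b23⊕b28⊕b29⊕b30⊕b31 = 0⊕0⊕0⊕0⊕1⊕1⊕0⊕0⊕0⊕0⊕1⊕0⊕0⊕1⊕1⊕1 = 0
s8: b8⊕b9⊕b10⊕b11⊕b12⊕b13⊕b14⊕b15⊕b24⊕b25⊕b26⊕b27⊕b28⊕b29⊕b30⊕b31 = 0⊕1⊕1⊕1⊕1⊕1⊕0⊕0⊕1⊕1⊕1⊕1⊕0⊕1⊕1⊕1 = 0
s16: b16⊕b17⊕b18⊕b19⊕b20⊕b21⊕b22⊕b23⊕b24⊕b25⊕b26⊕b27⊕b28⊕b29⊕b30⊕b31 = 0⊕1⊕1⊕0⊕0⊕0⊕1⊕0⊕1⊕1⊕1⊕1⊕0⊕1⊕1⊕1 = 0
Syndrome (s16...s1) = 00010 → position 2.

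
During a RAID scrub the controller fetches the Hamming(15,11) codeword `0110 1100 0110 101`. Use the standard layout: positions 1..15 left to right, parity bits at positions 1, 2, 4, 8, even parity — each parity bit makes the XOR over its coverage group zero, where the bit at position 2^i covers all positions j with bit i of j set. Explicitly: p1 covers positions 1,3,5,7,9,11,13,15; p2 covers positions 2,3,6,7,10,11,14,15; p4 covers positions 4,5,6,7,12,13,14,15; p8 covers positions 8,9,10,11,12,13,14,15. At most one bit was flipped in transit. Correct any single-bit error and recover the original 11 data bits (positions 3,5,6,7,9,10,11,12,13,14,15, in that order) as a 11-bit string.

s1: b1⊕b3⊕b5⊕b7⊕b9⊕b11⊕b13⊕b15 = 0⊕1⊕1⊕0⊕0⊕1⊕1⊕1 = 1
s2: b2⊕b3⊕b6⊕b7⊕b10⊕b11⊕b14⊕b15 = 1⊕1⊕1⊕0⊕1⊕1⊕0⊕1 = 0
s4: b4⊕b5⊕b6⊕b7⊕b12⊕b13⊕b14⊕b15 = 0⊕1⊕1⊕0⊕0⊕1⊕0⊕1 = 0
s8: b8⊕b9⊕b10⊕b11⊕b12⊕b13⊕b14⊕b15 = 0⊕0⊕1⊕1⊕0⊕1⊕0⊕1 = 0
Syndrome (s8...s1) = 0001 → position 1.
Flip bit 1: corrected codeword = 111011000110101
Data bits at positions 3,5,6,7,9,10,11,12,13,14,15: 11100110101

11100110101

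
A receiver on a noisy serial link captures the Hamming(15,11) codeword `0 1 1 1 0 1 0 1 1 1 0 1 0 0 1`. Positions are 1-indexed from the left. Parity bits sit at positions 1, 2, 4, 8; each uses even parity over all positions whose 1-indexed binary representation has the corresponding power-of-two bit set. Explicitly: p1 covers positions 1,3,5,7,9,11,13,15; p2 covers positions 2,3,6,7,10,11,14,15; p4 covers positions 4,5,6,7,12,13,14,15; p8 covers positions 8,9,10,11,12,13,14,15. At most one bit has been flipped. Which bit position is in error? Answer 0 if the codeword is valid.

s1: b1⊕b3⊕b5⊕b7⊕b9⊕b11⊕b13⊕b15 = 0⊕1⊕0⊕0⊕1⊕0⊕0⊕1 = 1
s2: b2⊕b3⊕b6⊕b7⊕b10⊕b11⊕b14⊕b15 = 1⊕1⊕1⊕0⊕1⊕0⊕0⊕1 = 1
s4: b4⊕b5⊕b6⊕b7⊕b12⊕b13⊕b14⊕b15 = 1⊕0⊕1⊕0⊕1⊕0⊕0⊕1 = 0
s8: b8⊕b9⊕b10⊕b11⊕b12⊕b13⊕b14⊕b15 = 1⊕1⊕1⊕0⊕1⊕0⊕0⊕1 = 1
Syndrome (s8...s1) = 1011 → position 11.

11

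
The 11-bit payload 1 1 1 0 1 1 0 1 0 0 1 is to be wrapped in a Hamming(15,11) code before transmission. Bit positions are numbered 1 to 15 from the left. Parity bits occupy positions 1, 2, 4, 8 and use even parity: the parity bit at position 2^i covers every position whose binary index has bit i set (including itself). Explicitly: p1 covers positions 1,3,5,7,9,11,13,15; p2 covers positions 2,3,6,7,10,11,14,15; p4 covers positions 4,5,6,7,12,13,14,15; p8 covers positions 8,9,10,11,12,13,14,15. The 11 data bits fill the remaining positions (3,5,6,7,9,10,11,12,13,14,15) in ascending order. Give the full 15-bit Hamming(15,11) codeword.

Place data bits at non-power-of-two positions: b3=1, b5=1, b6=1, b7=0, b9=1, b10=1, b11=0, b12=1, b13=0, b14=0, b15=1.
p1 = XOR of data positions {3,5,7,9,11,13,15} = 1⊕1⊕0⊕1⊕0⊕0⊕1 = 0
p2 = XOR of data positions {3,6,7,10,11,14,15} = 1⊕1⊕0⊕1⊕0⊕0⊕1 = 0
p4 = XOR of data positions {5,6,7,12,13,14,15} = 1⊕1⊕0⊕1⊕0⊕0⊕1 = 0
p8 = XOR of data positions {9,10,11,12,13,14,15} = 1⊕1⊕0⊕1⊕0⊕0⊕1 = 0
Codeword b1..b15 = 001011001101001

001011001101001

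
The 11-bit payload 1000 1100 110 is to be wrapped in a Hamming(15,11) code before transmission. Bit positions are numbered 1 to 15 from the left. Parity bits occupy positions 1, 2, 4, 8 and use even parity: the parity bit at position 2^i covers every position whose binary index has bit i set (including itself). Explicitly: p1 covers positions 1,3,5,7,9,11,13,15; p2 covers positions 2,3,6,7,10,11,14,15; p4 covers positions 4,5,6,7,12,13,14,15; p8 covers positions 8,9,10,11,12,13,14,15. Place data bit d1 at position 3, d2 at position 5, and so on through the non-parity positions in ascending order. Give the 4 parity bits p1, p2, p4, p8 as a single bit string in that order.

Place data bits at non-power-of-two positions: b3=1, b5=0, b6=0, b7=0, b9=1, b10=1, b11=0, b12=0, b13=1, b14=1, b15=0.
p1 = XOR of data positions {3,5,7,9,11,13,15} = 1⊕0⊕0⊕1⊕0⊕1⊕0 = 1
p2 = XOR of data positions {3,6,7,10,11,14,15} = 1⊕0⊕0⊕1⊕0⊕1⊕0 = 1
p4 = XOR of data positions {5,6,7,12,13,14,15} = 0⊕0⊕0⊕0⊕1⊕1⊕0 = 0
p8 = XOR of data positions {9,10,11,12,13,14,15} = 1⊕1⊕0⊕0⊕1⊕1⊕0 = 0
Parity bits p1,p2,p4,p8 = 1100

1100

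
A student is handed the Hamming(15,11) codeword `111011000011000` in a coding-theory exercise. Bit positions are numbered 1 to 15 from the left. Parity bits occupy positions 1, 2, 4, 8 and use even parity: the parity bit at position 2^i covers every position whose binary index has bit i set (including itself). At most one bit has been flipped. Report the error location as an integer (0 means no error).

s1: b1⊕b3⊕b5⊕b7⊕b9⊕b11⊕b13⊕b15 = 1⊕1⊕1⊕0⊕0⊕1⊕0⊕0 = 0
s2: b2⊕b3⊕b6⊕b7⊕b10⊕b11⊕b14⊕b15 = 1⊕1⊕1⊕0⊕0⊕1⊕0⊕0 = 0
s4: b4⊕b5⊕b6⊕b7⊕b12⊕b13⊕b14⊕b15 = 0⊕1⊕1⊕0⊕1⊕0⊕0⊕0 = 1
s8: b8⊕b9⊕b10⊕b11⊕b12⊕b13⊕b14⊕b15 = 0⊕0⊕0⊕1⊕1⊕0⊕0⊕0 = 0
Syndrome (s8...s1) = 0100 → position 4.

4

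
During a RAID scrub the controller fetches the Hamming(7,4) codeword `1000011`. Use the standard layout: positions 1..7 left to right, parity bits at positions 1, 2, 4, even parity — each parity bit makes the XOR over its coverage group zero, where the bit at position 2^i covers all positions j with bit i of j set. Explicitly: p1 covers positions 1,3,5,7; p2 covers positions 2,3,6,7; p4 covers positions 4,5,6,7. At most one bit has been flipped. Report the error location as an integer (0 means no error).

s1: b1⊕b3⊕b5⊕b7 = 1⊕0⊕0⊕1 = 0
s2: b2⊕b3⊕b6⊕b7 = 0⊕0⊕1⊕1 = 0
s4: b4⊕b5⊕b6⊕b7 = 0⊕0⊕1⊕1 = 0
Syndrome (s4...s1) = 000 → position 0 (no error).

0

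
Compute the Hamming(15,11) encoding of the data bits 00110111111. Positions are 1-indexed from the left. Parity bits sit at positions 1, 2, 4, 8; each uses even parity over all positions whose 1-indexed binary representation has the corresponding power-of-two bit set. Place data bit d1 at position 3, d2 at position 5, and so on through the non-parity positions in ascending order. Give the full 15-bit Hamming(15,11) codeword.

Place data bits at non-power-of-two positions: b3=0, b5=0, b6=1, b7=1, b9=0, b10=1, b11=1, b12=1, b13=1, b14=1, b15=1.
p1 = XOR of data positions {3,5,7,9,11,13,15} = 0⊕0⊕1⊕0⊕1⊕1⊕1 = 0
p2 = XOR of data positions {3,6,7,10,11,14,15} = 0⊕1⊕1⊕1⊕1⊕1⊕1 = 0
p4 = XOR of data positions {5,6,7,12,13,14,15} = 0⊕1⊕1⊕1⊕1⊕1⊕1 = 0
p8 = XOR of data positions {9,10,11,12,13,14,15} = 0⊕1⊕1⊕1⊕1⊕1⊕1 = 0
Codeword b1..b15 = 000001100111111

000001100111111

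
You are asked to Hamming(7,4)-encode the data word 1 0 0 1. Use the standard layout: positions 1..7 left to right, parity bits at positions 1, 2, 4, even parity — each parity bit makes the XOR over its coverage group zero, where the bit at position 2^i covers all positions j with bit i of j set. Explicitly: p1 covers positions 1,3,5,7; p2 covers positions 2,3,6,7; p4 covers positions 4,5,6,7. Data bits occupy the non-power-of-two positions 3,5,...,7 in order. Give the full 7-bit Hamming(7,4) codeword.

Place data bits at non-power-of-two positions: b3=1, b5=0, b6=0, b7=1.
p1 = XOR of data positions {3,5,7} = 1⊕0⊕1 = 0
p2 = XOR of data positions {3,6,7} = 1⊕0⊕1 = 0
p4 = XOR of data positions {5,6,7} = 0⊕0⊕1 = 1
Codeword b1..b7 = 0011001

0011001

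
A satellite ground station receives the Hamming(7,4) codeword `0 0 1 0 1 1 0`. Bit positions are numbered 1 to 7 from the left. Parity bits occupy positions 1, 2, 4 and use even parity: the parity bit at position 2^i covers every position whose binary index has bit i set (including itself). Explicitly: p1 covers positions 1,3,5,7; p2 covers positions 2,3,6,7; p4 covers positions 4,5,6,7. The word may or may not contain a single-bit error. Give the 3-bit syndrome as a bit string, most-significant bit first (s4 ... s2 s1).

000

s1: b1⊕b3⊕b5⊕b7 = 0⊕1⊕1⊕0 = 0
s2: b2⊕b3⊕b6⊕b7 = 0⊕1⊕1⊕0 = 0
s4: b4⊕b5⊕b6⊕b7 = 0⊕1⊕1⊕0 = 0
Syndrome (s4...s1) = 000 → position 0 (no error).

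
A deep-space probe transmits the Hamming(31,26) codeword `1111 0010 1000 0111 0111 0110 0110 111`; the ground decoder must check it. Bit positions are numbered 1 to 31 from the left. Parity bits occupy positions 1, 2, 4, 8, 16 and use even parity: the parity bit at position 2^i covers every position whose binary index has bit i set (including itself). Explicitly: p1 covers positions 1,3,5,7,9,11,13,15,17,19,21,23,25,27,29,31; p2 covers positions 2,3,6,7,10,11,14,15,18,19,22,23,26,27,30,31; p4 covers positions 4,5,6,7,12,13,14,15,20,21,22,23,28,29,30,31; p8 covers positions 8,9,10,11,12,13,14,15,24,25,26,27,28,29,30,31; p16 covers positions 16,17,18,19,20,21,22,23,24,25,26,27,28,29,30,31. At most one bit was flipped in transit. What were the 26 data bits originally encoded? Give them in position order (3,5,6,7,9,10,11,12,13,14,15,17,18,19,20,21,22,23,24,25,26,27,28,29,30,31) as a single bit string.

10011000011001101100110111

s1: b1⊕b3⊕b5⊕b7⊕b9⊕b11⊕b13⊕b15⊕b17⊕b19⊕b21⊕b23⊕b25⊕b27⊕b29⊕b31 = 1⊕1⊕0⊕1⊕1⊕0⊕0⊕1⊕0⊕1⊕0⊕1⊕0⊕1⊕1⊕1 = 0
s2: b2⊕b3⊕b6⊕b7⊕b10⊕b11⊕b14⊕b15⊕b18⊕b19⊕b22⊕b23⊕b26⊕b27⊕b30⊕b31 = 1⊕1⊕0⊕1⊕0⊕0⊕1⊕1⊕1⊕1⊕1⊕1⊕1⊕1⊕1⊕1 = 1
s4: b4⊕b5⊕b6⊕b7⊕b12⊕b13⊕b14⊕b15⊕b20⊕b21⊕b22⊕b23⊕b28⊕b29⊕b30⊕b31 = 1⊕0⊕0⊕1⊕0⊕0⊕1⊕1⊕1⊕0⊕1⊕1⊕0⊕1⊕1⊕1 = 0
s8: b8⊕b9⊕b10⊕b11⊕b12⊕b13⊕b14⊕b15⊕b24⊕b25⊕b26⊕b27⊕b28⊕b29⊕b30⊕b31 = 0⊕1⊕0⊕0⊕0⊕0⊕1⊕1⊕0⊕0⊕1⊕1⊕0⊕1⊕1⊕1 = 0
s16: b16⊕b17⊕b18⊕b19⊕b20⊕b21⊕b22⊕b23⊕b24⊕b25⊕b26⊕b27⊕b28⊕b29⊕b30⊕b31 = 1⊕0⊕1⊕1⊕1⊕0⊕1⊕1⊕0⊕0⊕1⊕1⊕0⊕1⊕1⊕1 = 1
Syndrome (s16...s1) = 10010 → position 18.
Flip bit 18: corrected codeword = 1111001010000111001101100110111
Data bits at positions 3,5,6,7,9,10,11,12,13,14,15,17,18,19,20,21,22,23,24,25,26,27,28,29,30,31: 10011000011001101100110111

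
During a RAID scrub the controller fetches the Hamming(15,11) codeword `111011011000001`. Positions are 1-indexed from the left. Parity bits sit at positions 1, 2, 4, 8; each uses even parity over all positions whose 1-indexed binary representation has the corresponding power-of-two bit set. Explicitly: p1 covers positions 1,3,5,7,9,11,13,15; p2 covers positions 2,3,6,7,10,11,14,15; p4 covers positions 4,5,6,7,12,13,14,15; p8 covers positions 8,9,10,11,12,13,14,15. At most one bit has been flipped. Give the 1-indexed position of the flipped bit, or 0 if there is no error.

13

s1: b1⊕b3⊕b5⊕b7⊕b9⊕b11⊕b13⊕b15 = 1⊕1⊕1⊕0⊕1⊕0⊕0⊕1 = 1
s2: b2⊕b3⊕b6⊕b7⊕b10⊕b11⊕b14⊕b15 = 1⊕1⊕1⊕0⊕0⊕0⊕0⊕1 = 0
s4: b4⊕b5⊕b6⊕b7⊕b12⊕b13⊕b14⊕b15 = 0⊕1⊕1⊕0⊕0⊕0⊕0⊕1 = 1
s8: b8⊕b9⊕b10⊕b11⊕b12⊕b13⊕b14⊕b15 = 1⊕1⊕0⊕0⊕0⊕0⊕0⊕1 = 1
Syndrome (s8...s1) = 1101 → position 13.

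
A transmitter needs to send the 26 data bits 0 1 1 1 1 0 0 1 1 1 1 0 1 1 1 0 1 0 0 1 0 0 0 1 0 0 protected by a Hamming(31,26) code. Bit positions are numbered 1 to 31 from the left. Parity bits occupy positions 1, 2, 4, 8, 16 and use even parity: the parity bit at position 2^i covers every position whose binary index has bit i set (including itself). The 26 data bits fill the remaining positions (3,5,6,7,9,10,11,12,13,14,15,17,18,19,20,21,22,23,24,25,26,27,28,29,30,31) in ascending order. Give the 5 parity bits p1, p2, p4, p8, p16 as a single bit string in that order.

Place data bits at non-power-of-two positions: b3=0, b5=1, b6=1, b7=1, b9=1, b10=0, b11=0, b12=1, b13=1, b14=1, b15=1, b17=0, b18=1, b19=1, b20=1, b21=0, b22=1, b23=0, b24=0, b25=1, b26=0, b27=0, b28=0, b29=1, b30=0, b31=0.
p1 = XOR of data positions {3,5,7,9,11,13,15,17,19,21,23,25,27,29,31} = 0⊕1⊕1⊕1⊕0⊕1⊕1⊕0⊕1⊕0⊕0⊕1⊕0⊕1⊕0 = 0
p2 = XOR of data positions {3,6,7,10,11,14,15,18,19,22,23,26,27,30,31} = 0⊕1⊕1⊕0⊕0⊕1⊕1⊕1⊕1⊕1⊕0⊕0⊕0⊕0⊕0 = 1
p4 = XOR of data positions {5,6,7,12,13,14,15,20,21,22,23,28,29,30,31} = 1⊕1⊕1⊕1⊕1⊕1⊕1⊕1⊕0⊕1⊕0⊕0⊕1⊕0⊕0 = 0
p8 = XOR of data positions {9,10,11,12,13,14,15,24,25,26,27,28,29,30,31} = 1⊕0⊕0⊕1⊕1⊕1⊕1⊕0⊕1⊕0⊕0⊕0⊕1⊕0⊕0 = 1
p16 = XOR of data positions {17,18,19,20,21,22,23,24,25,26,27,28,29,30,31} = 0⊕1⊕1⊕1⊕0⊕1⊕0⊕0⊕1⊕0⊕0⊕0⊕1⊕0⊕0 = 0
Parity bits p1,p2,p4,p8,p16 = 01010

01010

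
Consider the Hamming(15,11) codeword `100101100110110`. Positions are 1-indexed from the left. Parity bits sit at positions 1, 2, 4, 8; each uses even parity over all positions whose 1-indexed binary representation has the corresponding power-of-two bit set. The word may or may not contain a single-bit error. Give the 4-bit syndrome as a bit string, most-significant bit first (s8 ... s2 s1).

s1: b1⊕b3⊕b5⊕b7⊕b9⊕b11⊕b13⊕b15 = 1⊕0⊕0⊕1⊕0⊕1⊕1⊕0 = 0
s2: b2⊕b3⊕b6⊕b7⊕b10⊕b11⊕b14⊕b15 = 0⊕0⊕1⊕1⊕1⊕1⊕1⊕0 = 1
s4: b4⊕b5⊕b6⊕b7⊕b12⊕b13⊕b14⊕b15 = 1⊕0⊕1⊕1⊕0⊕1⊕1⊕0 = 1
s8: b8⊕b9⊕b10⊕b11⊕b12⊕b13⊕b14⊕b15 = 0⊕0⊕1⊕1⊕0⊕1⊕1⊕0 = 0
Syndrome (s8...s1) = 0110 → position 6.

0110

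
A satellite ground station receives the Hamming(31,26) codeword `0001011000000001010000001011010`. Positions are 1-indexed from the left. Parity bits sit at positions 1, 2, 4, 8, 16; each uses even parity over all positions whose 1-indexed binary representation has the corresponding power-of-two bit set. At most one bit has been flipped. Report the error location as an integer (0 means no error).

7

s1: b1⊕b3⊕b5⊕b7⊕b9⊕b11⊕b13⊕b15⊕b17⊕b19⊕b21⊕b23⊕b25⊕b27⊕b29⊕b31 = 0⊕0⊕0⊕1⊕0⊕0⊕0⊕0⊕0⊕0⊕0⊕0⊕1⊕1⊕0⊕0 = 1
s2: b2⊕b3⊕b6⊕b7⊕b10⊕b11⊕b14⊕b15⊕b18⊕b19⊕b22⊕b23⊕b26⊕b27⊕b30⊕b31 = 0⊕0⊕1⊕1⊕0⊕0⊕0⊕0⊕1⊕0⊕0⊕0⊕0⊕1⊕1⊕0 = 1
s4: b4⊕b5⊕b6⊕b7⊕b12⊕b13⊕b14⊕b15⊕b20⊕b21⊕b22⊕b23⊕b28⊕b29⊕b30⊕b31 = 1⊕0⊕1⊕1⊕0⊕0⊕0⊕0⊕0⊕0⊕0⊕0⊕1⊕0⊕1⊕0 = 1
s8: b8⊕b9⊕b10⊕b11⊕b12⊕b13⊕b14⊕b15⊕b24⊕b25⊕b26⊕b27⊕b28⊕b29⊕b30⊕b31 = 0⊕0⊕0⊕0⊕0⊕0⊕0⊕0⊕0⊕1⊕0⊕1⊕1⊕0⊕1⊕0 = 0
s16: b16⊕b17⊕b18⊕b19⊕b20⊕b21⊕b22⊕b23⊕b24⊕b25⊕b26⊕b27⊕b28⊕b29⊕b30⊕b31 = 1⊕0⊕1⊕0⊕0⊕0⊕0⊕0⊕0⊕1⊕0⊕1⊕1⊕0⊕1⊕0 = 0
Syndrome (s16...s1) = 00111 → position 7.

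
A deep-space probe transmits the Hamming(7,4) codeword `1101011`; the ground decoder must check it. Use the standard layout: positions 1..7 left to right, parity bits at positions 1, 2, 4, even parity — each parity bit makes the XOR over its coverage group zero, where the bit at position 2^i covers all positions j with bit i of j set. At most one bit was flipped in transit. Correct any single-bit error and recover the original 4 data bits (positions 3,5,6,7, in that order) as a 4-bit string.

s1: b1⊕b3⊕b5⊕b7 = 1⊕0⊕0⊕1 = 0
s2: b2⊕b3⊕b6⊕b7 = 1⊕0⊕1⊕1 = 1
s4: b4⊕b5⊕b6⊕b7 = 1⊕0⊕1⊕1 = 1
Syndrome (s4...s1) = 110 → position 6.
Flip bit 6: corrected codeword = 1101001
Data bits at positions 3,5,6,7: 0001

0001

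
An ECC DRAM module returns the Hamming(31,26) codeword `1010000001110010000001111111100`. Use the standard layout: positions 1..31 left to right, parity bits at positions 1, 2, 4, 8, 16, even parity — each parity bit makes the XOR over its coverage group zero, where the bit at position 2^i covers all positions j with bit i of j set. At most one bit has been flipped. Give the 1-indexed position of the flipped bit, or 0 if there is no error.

s1: b1⊕b3⊕b5⊕b7⊕b9⊕b11⊕b13⊕b15⊕b17⊕b19⊕b21⊕b23⊕b25⊕b27⊕b29⊕b31 = 1⊕1⊕0⊕0⊕0⊕1⊕0⊕1⊕0⊕0⊕0⊕1⊕1⊕1⊕1⊕0 = 0
s2: b2⊕b3⊕b6⊕b7⊕b10⊕b11⊕b14⊕b15⊕b18⊕b19⊕b22⊕b23⊕b26⊕b27⊕b30⊕b31 = 0⊕1⊕0⊕0⊕1⊕1⊕0⊕1⊕0⊕0⊕1⊕1⊕1⊕1⊕0⊕0 = 0
s4: b4⊕b5⊕b6⊕b7⊕b12⊕b13⊕b14⊕b15⊕b20⊕b21⊕b22⊕b23⊕b28⊕b29⊕b30⊕b31 = 0⊕0⊕0⊕0⊕1⊕0⊕0⊕1⊕0⊕0⊕1⊕1⊕1⊕1⊕0⊕0 = 0
s8: b8⊕b9⊕b10⊕b11⊕b12⊕b13⊕b14⊕b15⊕b24⊕b25⊕b26⊕b27⊕b28⊕b29⊕b30⊕b31 = 0⊕0⊕1⊕1⊕1⊕0⊕0⊕1⊕1⊕1⊕1⊕1⊕1⊕1⊕0⊕0 = 0
s16: b16⊕b17⊕b18⊕b19⊕b20⊕b21⊕b22⊕b23⊕b24⊕b25⊕b26⊕b27⊕b28⊕b29⊕b30⊕b31 = 0⊕0⊕0⊕0⊕0⊕0⊕1⊕1⊕1⊕1⊕1⊕1⊕1⊕1⊕0⊕0 = 0
Syndrome (s16...s1) = 00000 → position 0 (no error).

0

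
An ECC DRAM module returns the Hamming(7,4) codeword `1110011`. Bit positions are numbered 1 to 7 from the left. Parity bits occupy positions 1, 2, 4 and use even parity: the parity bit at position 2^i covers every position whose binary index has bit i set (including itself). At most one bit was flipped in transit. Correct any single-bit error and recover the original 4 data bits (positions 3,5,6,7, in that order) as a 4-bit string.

1011

s1: b1⊕b3⊕b5⊕b7 = 1⊕1⊕0⊕1 = 1
s2: b2⊕b3⊕b6⊕b7 = 1⊕1⊕1⊕1 = 0
s4: b4⊕b5⊕b6⊕b7 = 0⊕0⊕1⊕1 = 0
Syndrome (s4...s1) = 001 → position 1.
Flip bit 1: corrected codeword = 0110011
Data bits at positions 3,5,6,7: 1011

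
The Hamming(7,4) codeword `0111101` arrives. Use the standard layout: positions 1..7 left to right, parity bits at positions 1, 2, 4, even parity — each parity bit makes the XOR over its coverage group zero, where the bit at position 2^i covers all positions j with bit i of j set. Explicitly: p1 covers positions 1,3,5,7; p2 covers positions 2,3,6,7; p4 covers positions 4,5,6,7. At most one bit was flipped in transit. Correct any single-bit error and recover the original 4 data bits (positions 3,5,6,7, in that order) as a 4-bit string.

s1: b1⊕b3⊕b5⊕b7 = 0⊕1⊕1⊕1 = 1
s2: b2⊕b3⊕b6⊕b7 = 1⊕1⊕0⊕1 = 1
s4: b4⊕b5⊕b6⊕b7 = 1⊕1⊕0⊕1 = 1
Syndrome (s4...s1) = 111 → position 7.
Flip bit 7: corrected codeword = 0111100
Data bits at positions 3,5,6,7: 1100

1100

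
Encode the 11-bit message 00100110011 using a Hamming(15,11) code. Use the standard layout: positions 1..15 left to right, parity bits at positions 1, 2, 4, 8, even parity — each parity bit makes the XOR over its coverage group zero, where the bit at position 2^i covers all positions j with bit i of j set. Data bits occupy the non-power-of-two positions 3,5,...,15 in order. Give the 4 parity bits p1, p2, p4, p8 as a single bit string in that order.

0110

Place data bits at non-power-of-two positions: b3=0, b5=0, b6=1, b7=0, b9=0, b10=1, b11=1, b12=0, b13=0, b14=1, b15=1.
p1 = XOR of data positions {3,5,7,9,11,13,15} = 0⊕0⊕0⊕0⊕1⊕0⊕1 = 0
p2 = XOR of data positions {3,6,7,10,11,14,15} = 0⊕1⊕0⊕1⊕1⊕1⊕1 = 1
p4 = XOR of data positions {5,6,7,12,13,14,15} = 0⊕1⊕0⊕0⊕0⊕1⊕1 = 1
p8 = XOR of data positions {9,10,11,12,13,14,15} = 0⊕1⊕1⊕0⊕0⊕1⊕1 = 0
Parity bits p1,p2,p4,p8 = 0110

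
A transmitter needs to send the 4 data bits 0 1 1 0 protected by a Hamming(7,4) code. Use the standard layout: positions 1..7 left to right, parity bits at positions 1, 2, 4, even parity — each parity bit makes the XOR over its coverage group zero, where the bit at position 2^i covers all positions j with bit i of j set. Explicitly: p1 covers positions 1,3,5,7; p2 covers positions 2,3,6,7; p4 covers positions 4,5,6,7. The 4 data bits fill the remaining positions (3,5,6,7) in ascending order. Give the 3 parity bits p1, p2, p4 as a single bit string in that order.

Place data bits at non-power-of-two positions: b3=0, b5=1, b6=1, b7=0.
p1 = XOR of data positions {3,5,7} = 0⊕1⊕0 = 1
p2 = XOR of data positions {3,6,7} = 0⊕1⊕0 = 1
p4 = XOR of data positions {5,6,7} = 1⊕1⊕0 = 0
Parity bits p1,p2,p4 = 110

110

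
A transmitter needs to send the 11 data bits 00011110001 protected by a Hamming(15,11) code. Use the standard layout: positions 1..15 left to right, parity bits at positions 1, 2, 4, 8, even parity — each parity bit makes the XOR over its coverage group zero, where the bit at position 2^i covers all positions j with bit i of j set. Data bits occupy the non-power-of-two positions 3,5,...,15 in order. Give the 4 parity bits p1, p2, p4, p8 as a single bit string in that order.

0000

Place data bits at non-power-of-two positions: b3=0, b5=0, b6=0, b7=1, b9=1, b10=1, b11=1, b12=0, b13=0, b14=0, b15=1.
p1 = XOR of data positions {3,5,7,9,11,13,15} = 0⊕0⊕1⊕1⊕1⊕0⊕1 = 0
p2 = XOR of data positions {3,6,7,10,11,14,15} = 0⊕0⊕1⊕1⊕1⊕0⊕1 = 0
p4 = XOR of data positions {5,6,7,12,13,14,15} = 0⊕0⊕1⊕0⊕0⊕0⊕1 = 0
p8 = XOR of data positions {9,10,11,12,13,14,15} = 1⊕1⊕1⊕0⊕0⊕0⊕1 = 0
Parity bits p1,p2,p4,p8 = 0000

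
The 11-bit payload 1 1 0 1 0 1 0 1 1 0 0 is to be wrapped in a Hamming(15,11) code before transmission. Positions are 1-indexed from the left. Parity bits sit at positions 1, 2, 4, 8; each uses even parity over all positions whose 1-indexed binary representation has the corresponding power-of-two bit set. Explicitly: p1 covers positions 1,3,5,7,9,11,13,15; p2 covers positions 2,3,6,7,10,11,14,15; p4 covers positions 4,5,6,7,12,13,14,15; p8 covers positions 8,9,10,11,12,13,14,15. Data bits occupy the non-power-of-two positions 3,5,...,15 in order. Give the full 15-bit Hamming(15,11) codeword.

Place data bits at non-power-of-two positions: b3=1, b5=1, b6=0, b7=1, b9=0, b10=1, b11=0, b12=1, b13=1, b14=0, b15=0.
p1 = XOR of data positions {3,5,7,9,11,13,15} = 1⊕1⊕1⊕0⊕0⊕1⊕0 = 0
p2 = XOR of data positions {3,6,7,10,11,14,15} = 1⊕0⊕1⊕1⊕0⊕0⊕0 = 1
p4 = XOR of data positions {5,6,7,12,13,14,15} = 1⊕0⊕1⊕1⊕1⊕0⊕0 = 0
p8 = XOR of data positions {9,10,11,12,13,14,15} = 0⊕1⊕0⊕1⊕1⊕0⊕0 = 1
Codeword b1..b15 = 011010110101100

011010110101100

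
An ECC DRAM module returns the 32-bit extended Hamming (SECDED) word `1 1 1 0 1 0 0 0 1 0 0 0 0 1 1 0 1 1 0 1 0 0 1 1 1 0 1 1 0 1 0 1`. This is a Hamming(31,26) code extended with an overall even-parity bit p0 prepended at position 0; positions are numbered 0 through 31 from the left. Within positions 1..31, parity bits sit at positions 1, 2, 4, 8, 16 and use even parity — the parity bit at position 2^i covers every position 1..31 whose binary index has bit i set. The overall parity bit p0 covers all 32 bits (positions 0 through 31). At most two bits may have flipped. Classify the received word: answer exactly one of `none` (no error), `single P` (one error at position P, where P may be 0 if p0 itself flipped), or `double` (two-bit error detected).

single 4

s1: b1⊕b3⊕b5⊕b7⊕b9⊕b11⊕b13⊕b15⊕b17⊕b19⊕b21⊕b23⊕b25⊕b27⊕b29⊕b31 = 1⊕0⊕0⊕0⊕0⊕0⊕1⊕0⊕1⊕1⊕0⊕1⊕0⊕1⊕1⊕1 = 0
s2: b2⊕b3⊕b6⊕b7⊕b10⊕b11⊕b14⊕b15⊕b18⊕b19⊕b22⊕b23⊕b26⊕b27⊕b30⊕b31 = 1⊕0⊕0⊕0⊕0⊕0⊕1⊕0⊕0⊕1⊕1⊕1⊕1⊕1⊕0⊕1 = 0
s4: b4⊕b5⊕b6⊕b7⊕b12⊕b13⊕b14⊕b15⊕b20⊕b21⊕b22⊕b23⊕b28⊕b29⊕b30⊕b31 = 1⊕0⊕0⊕0⊕0⊕1⊕1⊕0⊕0⊕0⊕1⊕1⊕0⊕1⊕0⊕1 = 1
s8: b8⊕b9⊕b10⊕b11⊕b12⊕b13⊕b14⊕b15⊕b24⊕b25⊕b26⊕b27⊕b28⊕b29⊕b30⊕b31 = 1⊕0⊕0⊕0⊕0⊕1⊕1⊕0⊕1⊕0⊕1⊕1⊕0⊕1⊕0⊕1 = 0
s16: b16⊕b17⊕b18⊕b19⊕b20⊕b21⊕b22⊕b23⊕b24⊕b25⊕b26⊕b27⊕b28⊕b29⊕b30⊕b31 = 1⊕1⊕0⊕1⊕0⊕0⊕1⊕1⊕1⊕0⊕1⊕1⊕0⊕1⊕0⊕1 = 0
Syndrome (s16...s1) = 00100 → position 4.
Overall parity (XOR of all 32 bits, including p0): 1⊕1⊕1⊕0⊕1⊕0⊕0⊕0⊕1⊕0⊕0⊕0⊕0⊕1⊕1⊕0⊕1⊕1⊕0⊕1⊕0⊕0⊕1⊕1⊕1⊕0⊕1⊕1⊕0⊕1⊕0⊕1 = 1
Overall=1, syndrome position=4 → single-bit error at position 4.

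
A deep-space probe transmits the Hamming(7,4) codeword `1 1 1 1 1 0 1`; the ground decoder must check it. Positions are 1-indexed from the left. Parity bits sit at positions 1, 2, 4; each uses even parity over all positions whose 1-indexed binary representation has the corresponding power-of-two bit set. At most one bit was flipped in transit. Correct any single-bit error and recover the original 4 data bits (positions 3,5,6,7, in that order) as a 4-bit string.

1111

s1: b1⊕b3⊕b5⊕b7 = 1⊕1⊕1⊕1 = 0
s2: b2⊕b3⊕b6⊕b7 = 1⊕1⊕0⊕1 = 1
s4: b4⊕b5⊕b6⊕b7 = 1⊕1⊕0⊕1 = 1
Syndrome (s4...s1) = 110 → position 6.
Flip bit 6: corrected codeword = 1111111
Data bits at positions 3,5,6,7: 1111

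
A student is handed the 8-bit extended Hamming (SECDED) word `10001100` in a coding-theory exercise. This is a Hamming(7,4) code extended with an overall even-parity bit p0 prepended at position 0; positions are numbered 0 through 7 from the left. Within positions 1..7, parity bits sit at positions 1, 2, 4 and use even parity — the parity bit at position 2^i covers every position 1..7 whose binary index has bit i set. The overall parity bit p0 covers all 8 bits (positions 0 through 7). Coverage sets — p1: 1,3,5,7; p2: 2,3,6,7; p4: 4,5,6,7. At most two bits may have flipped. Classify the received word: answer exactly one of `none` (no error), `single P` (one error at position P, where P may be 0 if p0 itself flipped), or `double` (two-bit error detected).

s1: b1⊕b3⊕b5⊕b7 = 0⊕0⊕1⊕0 = 1
s2: b2⊕b3⊕b6⊕b7 = 0⊕0⊕0⊕0 = 0
s4: b4⊕b5⊕b6⊕b7 = 1⊕1⊕0⊕0 = 0
Syndrome (s4...s1) = 001 → position 1.
Overall parity (XOR of all 8 bits, including p0): 1⊕0⊕0⊕0⊕1⊕1⊕0⊕0 = 1
Overall=1, syndrome position=1 → single-bit error at position 1.

single 1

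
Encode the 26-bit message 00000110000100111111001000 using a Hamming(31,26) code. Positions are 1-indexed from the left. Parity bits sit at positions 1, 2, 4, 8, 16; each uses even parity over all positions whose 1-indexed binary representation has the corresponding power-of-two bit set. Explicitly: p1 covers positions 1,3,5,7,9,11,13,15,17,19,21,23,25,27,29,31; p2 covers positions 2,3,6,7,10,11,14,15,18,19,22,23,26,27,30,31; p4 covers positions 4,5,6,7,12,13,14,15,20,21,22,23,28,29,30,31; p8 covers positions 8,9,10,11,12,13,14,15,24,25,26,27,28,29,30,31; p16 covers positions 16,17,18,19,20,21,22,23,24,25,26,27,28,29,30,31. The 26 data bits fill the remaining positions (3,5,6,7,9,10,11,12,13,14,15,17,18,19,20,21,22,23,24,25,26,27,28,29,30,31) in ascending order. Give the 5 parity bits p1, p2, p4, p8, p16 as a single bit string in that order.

10110

Place data bits at non-power-of-two positions: b3=0, b5=0, b6=0, b7=0, b9=0, b10=1, b11=1, b12=0, b13=0, b14=0, b15=0, b17=1, b18=0, b19=0, b20=1, b21=1, b22=1, b23=1, b24=1, b25=1, b26=0, b27=0, b28=1, b29=0, b30=0, b31=0.
p1 = XOR of data positions {3,5,7,9,11,13,15,17,19,21,23,25,27,29,31} = 0⊕0⊕0⊕0⊕1⊕0⊕0⊕1⊕0⊕1⊕1⊕1⊕0⊕0⊕0 = 1
p2 = XOR of data positions {3,6,7,10,11,14,15,18,19,22,23,26,27,30,31} = 0⊕0⊕0⊕1⊕1⊕0⊕0⊕0⊕0⊕1⊕1⊕0⊕0⊕0⊕0 = 0
p4 = XOR of data positions {5,6,7,12,13,14,15,20,21,22,23,28,29,30,31} = 0⊕0⊕0⊕0⊕0⊕0⊕0⊕1⊕1⊕1⊕1⊕1⊕0⊕0⊕0 = 1
p8 = XOR of data positions {9,10,11,12,13,14,15,24,25,26,27,28,29,30,31} = 0⊕1⊕1⊕0⊕0⊕0⊕0⊕1⊕1⊕0⊕0⊕1⊕0⊕0⊕0 = 1
p16 = XOR of data positions {17,18,19,20,21,22,23,24,25,26,27,28,29,30,31} = 1⊕0⊕0⊕1⊕1⊕1⊕1⊕1⊕1⊕0⊕0⊕1⊕0⊕0⊕0 = 0
Parity bits p1,p2,p4,p8,p16 = 10110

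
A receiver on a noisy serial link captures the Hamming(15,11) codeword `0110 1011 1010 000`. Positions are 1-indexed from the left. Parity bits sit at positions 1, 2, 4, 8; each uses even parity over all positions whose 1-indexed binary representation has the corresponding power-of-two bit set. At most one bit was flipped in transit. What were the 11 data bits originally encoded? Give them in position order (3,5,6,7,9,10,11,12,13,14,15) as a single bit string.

s1: b1⊕b3⊕b5⊕b7⊕b9⊕b11⊕b13⊕b15 = 0⊕1⊕1⊕1⊕1⊕1⊕0⊕0 = 1
s2: b2⊕b3⊕b6⊕b7⊕b10⊕b11⊕b14⊕b15 = 1⊕1⊕0⊕1⊕0⊕1⊕0⊕0 = 0
s4: b4⊕b5⊕b6⊕b7⊕b12⊕b13⊕b14⊕b15 = 0⊕1⊕0⊕1⊕0⊕0⊕0⊕0 = 0
s8: b8⊕b9⊕b10⊕b11⊕b12⊕b13⊕b14⊕b15 = 1⊕1⊕0⊕1⊕0⊕0⊕0⊕0 = 1
Syndrome (s8...s1) = 1001 → position 9.
Flip bit 9: corrected codeword = 011010110010000
Data bits at positions 3,5,6,7,9,10,11,12,13,14,15: 11010010000

11010010000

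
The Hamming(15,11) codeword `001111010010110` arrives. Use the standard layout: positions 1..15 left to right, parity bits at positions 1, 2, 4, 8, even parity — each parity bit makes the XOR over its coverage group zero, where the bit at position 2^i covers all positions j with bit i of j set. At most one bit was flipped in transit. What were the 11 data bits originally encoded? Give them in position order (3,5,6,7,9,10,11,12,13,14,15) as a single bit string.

11100010110

s1: b1⊕b3⊕b5⊕b7⊕b9⊕b11⊕b13⊕b15 = 0⊕1⊕1⊕0⊕0⊕1⊕1⊕0 = 0
s2: b2⊕b3⊕b6⊕b7⊕b10⊕b11⊕b14⊕b15 = 0⊕1⊕1⊕0⊕0⊕1⊕1⊕0 = 0
s4: b4⊕b5⊕b6⊕b7⊕b12⊕b13⊕b14⊕b15 = 1⊕1⊕1⊕0⊕0⊕1⊕1⊕0 = 1
s8: b8⊕b9⊕b10⊕b11⊕b12⊕b13⊕b14⊕b15 = 1⊕0⊕0⊕1⊕0⊕1⊕1⊕0 = 0
Syndrome (s8...s1) = 0100 → position 4.
Flip bit 4: corrected codeword = 001011010010110
Data bits at positions 3,5,6,7,9,10,11,12,13,14,15: 11100010110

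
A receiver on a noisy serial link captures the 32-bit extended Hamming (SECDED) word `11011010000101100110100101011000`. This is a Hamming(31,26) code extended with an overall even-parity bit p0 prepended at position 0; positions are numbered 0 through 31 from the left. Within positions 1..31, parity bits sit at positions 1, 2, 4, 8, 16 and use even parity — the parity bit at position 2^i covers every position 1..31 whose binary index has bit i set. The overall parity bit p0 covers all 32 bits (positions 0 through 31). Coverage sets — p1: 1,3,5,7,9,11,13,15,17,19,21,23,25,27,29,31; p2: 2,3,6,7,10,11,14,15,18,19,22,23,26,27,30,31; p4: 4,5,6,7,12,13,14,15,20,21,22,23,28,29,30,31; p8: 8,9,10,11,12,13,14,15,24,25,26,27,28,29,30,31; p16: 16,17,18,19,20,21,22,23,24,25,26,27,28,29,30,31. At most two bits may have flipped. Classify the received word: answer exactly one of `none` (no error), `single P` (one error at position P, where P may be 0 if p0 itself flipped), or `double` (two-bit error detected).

single 22

s1: b1⊕b3⊕b5⊕b7⊕b9⊕b11⊕b13⊕b15⊕b17⊕b19⊕b21⊕b23⊕b25⊕b27⊕b29⊕b31 = 1⊕1⊕0⊕0⊕0⊕1⊕1⊕0⊕1⊕0⊕0⊕1⊕1⊕1⊕0⊕0 = 0
s2: b2⊕b3⊕b6⊕b7⊕b10⊕b11⊕b14⊕b15⊕b18⊕b19⊕b22⊕b23⊕b26⊕b27⊕b30⊕b31 = 0⊕1⊕1⊕0⊕0⊕1⊕1⊕0⊕1⊕0⊕0⊕1⊕0⊕1⊕0⊕0 = 1
s4: b4⊕b5⊕b6⊕b7⊕b12⊕b13⊕b14⊕b15⊕b20⊕b21⊕b22⊕b23⊕b28⊕b29⊕b30⊕b31 = 1⊕0⊕1⊕0⊕0⊕1⊕1⊕0⊕1⊕0⊕0⊕1⊕1⊕0⊕0⊕0 = 1
s8: b8⊕b9⊕b10⊕b11⊕b12⊕b13⊕b14⊕b15⊕b24⊕b25⊕b26⊕b27⊕b28⊕b29⊕b30⊕b31 = 0⊕0⊕0⊕1⊕0⊕1⊕1⊕0⊕0⊕1⊕0⊕1⊕1⊕0⊕0⊕0 = 0
s16: b16⊕b17⊕b18⊕b19⊕b20⊕b21⊕b22⊕b23⊕b24⊕b25⊕b26⊕b27⊕b28⊕b29⊕b30⊕b31 = 0⊕1⊕1⊕0⊕1⊕0⊕0⊕1⊕0⊕1⊕0⊕1⊕1⊕0⊕0⊕0 = 1
Syndrome (s16...s1) = 10110 → position 22.
Overall parity (XOR of all 32 bits, including p0): 1⊕1⊕0⊕1⊕1⊕0⊕1⊕0⊕0⊕0⊕0⊕1⊕0⊕1⊕1⊕0⊕0⊕1⊕1⊕0⊕1⊕0⊕0⊕1⊕0⊕1⊕0⊕1⊕1⊕0⊕0⊕0 = 1
Overall=1, syndrome position=22 → single-bit error at position 22.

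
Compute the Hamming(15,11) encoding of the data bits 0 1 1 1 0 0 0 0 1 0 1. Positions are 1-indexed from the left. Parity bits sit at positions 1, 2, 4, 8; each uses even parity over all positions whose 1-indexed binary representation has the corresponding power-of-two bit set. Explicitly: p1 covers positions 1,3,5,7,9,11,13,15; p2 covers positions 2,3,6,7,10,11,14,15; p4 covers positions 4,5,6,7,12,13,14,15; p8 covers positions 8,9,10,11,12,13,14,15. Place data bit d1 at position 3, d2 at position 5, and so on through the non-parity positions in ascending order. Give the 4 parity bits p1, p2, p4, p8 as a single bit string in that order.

Place data bits at non-power-of-two positions: b3=0, b5=1, b6=1, b7=1, b9=0, b10=0, b11=0, b12=0, b13=1, b14=0, b15=1.
p1 = XOR of data positions {3,5,7,9,11,13,15} = 0⊕1⊕1⊕0⊕0⊕1⊕1 = 0
p2 = XOR of data positions {3,6,7,10,11,14,15} = 0⊕1⊕1⊕0⊕0⊕0⊕1 = 1
p4 = XOR of data positions {5,6,7,12,13,14,15} = 1⊕1⊕1⊕0⊕1⊕0⊕1 = 1
p8 = XOR of data positions {9,10,11,12,13,14,15} = 0⊕0⊕0⊕0⊕1⊕0⊕1 = 0
Parity bits p1,p2,p4,p8 = 0110

0110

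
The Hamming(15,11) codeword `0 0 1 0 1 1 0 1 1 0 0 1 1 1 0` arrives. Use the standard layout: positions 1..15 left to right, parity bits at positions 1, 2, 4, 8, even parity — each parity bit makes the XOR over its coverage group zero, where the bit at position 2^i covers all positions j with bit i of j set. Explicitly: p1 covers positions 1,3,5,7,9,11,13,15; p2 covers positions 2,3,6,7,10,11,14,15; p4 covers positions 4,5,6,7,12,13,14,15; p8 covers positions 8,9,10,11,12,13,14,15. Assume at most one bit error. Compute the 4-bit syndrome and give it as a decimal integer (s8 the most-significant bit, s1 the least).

14

s1: b1⊕b3⊕b5⊕b7⊕b9⊕b11⊕b13⊕b15 = 0⊕1⊕1⊕0⊕1⊕0⊕1⊕0 = 0
s2: b2⊕b3⊕b6⊕b7⊕b10⊕b11⊕b14⊕b15 = 0⊕1⊕1⊕0⊕0⊕0⊕1⊕0 = 1
s4: b4⊕b5⊕b6⊕b7⊕b12⊕b13⊕b14⊕b15 = 0⊕1⊕1⊕0⊕1⊕1⊕1⊕0 = 1
s8: b8⊕b9⊕b10⊕b11⊕b12⊕b13⊕b14⊕b15 = 1⊕1⊕0⊕0⊕1⊕1⊕1⊕0 = 1
Syndrome (s8...s1) = 1110 → position 14.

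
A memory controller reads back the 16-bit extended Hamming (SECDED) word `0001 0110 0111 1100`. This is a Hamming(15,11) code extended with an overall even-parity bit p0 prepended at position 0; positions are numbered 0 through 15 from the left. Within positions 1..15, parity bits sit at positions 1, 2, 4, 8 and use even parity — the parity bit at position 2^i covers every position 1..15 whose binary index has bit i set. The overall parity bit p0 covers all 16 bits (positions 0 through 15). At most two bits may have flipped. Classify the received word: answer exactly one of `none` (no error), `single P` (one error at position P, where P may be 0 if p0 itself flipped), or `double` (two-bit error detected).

double

s1: b1⊕b3⊕b5⊕b7⊕b9⊕b11⊕b13⊕b15 = 0⊕1⊕1⊕0⊕1⊕1⊕1⊕0 = 1
s2: b2⊕b3⊕b6⊕b7⊕b10⊕b11⊕b14⊕b15 = 0⊕1⊕1⊕0⊕1⊕1⊕0⊕0 = 0
s4: b4⊕b5⊕b6⊕b7⊕b12⊕b13⊕b14⊕b15 = 0⊕1⊕1⊕0⊕1⊕1⊕0⊕0 = 0
s8: b8⊕b9⊕b10⊕b11⊕b12⊕b13⊕b14⊕b15 = 0⊕1⊕1⊕1⊕1⊕1⊕0⊕0 = 1
Syndrome (s8...s1) = 1001 → position 9.
Overall parity (XOR of all 16 bits, including p0): 0⊕0⊕0⊕1⊕0⊕1⊕1⊕0⊕0⊕1⊕1⊕1⊕1⊕1⊕0⊕0 = 0
Overall=0, syndrome position=9 → double-bit error detected (uncorrectable).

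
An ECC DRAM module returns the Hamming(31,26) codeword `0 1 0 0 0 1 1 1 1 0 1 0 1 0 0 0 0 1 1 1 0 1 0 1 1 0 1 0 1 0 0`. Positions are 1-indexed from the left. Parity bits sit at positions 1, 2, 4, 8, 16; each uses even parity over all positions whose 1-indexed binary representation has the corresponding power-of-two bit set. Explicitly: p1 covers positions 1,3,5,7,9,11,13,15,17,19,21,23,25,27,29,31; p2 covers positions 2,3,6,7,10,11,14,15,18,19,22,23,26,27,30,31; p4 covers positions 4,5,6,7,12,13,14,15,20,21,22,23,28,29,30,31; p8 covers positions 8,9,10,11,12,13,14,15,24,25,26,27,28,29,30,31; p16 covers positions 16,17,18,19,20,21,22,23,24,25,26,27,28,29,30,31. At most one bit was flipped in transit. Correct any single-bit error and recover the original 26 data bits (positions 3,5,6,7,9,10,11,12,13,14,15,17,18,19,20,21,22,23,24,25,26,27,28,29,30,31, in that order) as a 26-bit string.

00111010100011101011010100

s1: b1⊕b3⊕b5⊕b7⊕b9⊕b11⊕b13⊕b15⊕b17⊕b19⊕b21⊕b23⊕b25⊕b27⊕b29⊕b31 = 0⊕0⊕0⊕1⊕1⊕1⊕1⊕0⊕0⊕1⊕0⊕0⊕1⊕1⊕1⊕0 = 0
s2: b2⊕b3⊕b6⊕b7⊕b10⊕b11⊕b14⊕b15⊕b18⊕b19⊕b22⊕b23⊕b26⊕b27⊕b30⊕b31 = 1⊕0⊕1⊕1⊕0⊕1⊕0⊕0⊕1⊕1⊕1⊕0⊕0⊕1⊕0⊕0 = 0
s4: b4⊕b5⊕b6⊕b7⊕b12⊕b13⊕b14⊕b15⊕b20⊕b21⊕b22⊕b23⊕b28⊕b29⊕b30⊕b31 = 0⊕0⊕1⊕1⊕0⊕1⊕0⊕0⊕1⊕0⊕1⊕0⊕0⊕1⊕0⊕0 = 0
s8: b8⊕b9⊕b10⊕b11⊕b12⊕b13⊕b14⊕b15⊕b24⊕b25⊕b26⊕b27⊕b28⊕b29⊕b30⊕b31 = 1⊕1⊕0⊕1⊕0⊕1⊕0⊕0⊕1⊕1⊕0⊕1⊕0⊕1⊕0⊕0 = 0
s16: b16⊕b17⊕b18⊕b19⊕b20⊕b21⊕b22⊕b23⊕b24⊕b25⊕b26⊕b27⊕b28⊕b29⊕b30⊕b31 = 0⊕0⊕1⊕1⊕1⊕0⊕1⊕0⊕1⊕1⊕0⊕1⊕0⊕1⊕0⊕0 = 0
Syndrome (s16...s1) = 00000 → position 0 (no error).
No correction needed.
Data bits at positions 3,5,6,7,9,10,11,12,13,14,15,17,18,19,20,21,22,23,24,25,26,27,28,29,30,31: 00111010100011101011010100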